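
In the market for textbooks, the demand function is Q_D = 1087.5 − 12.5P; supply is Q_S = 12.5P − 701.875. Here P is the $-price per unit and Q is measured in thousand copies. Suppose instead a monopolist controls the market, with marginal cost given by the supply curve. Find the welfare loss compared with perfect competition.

$330.46 thousand

In inverse form: demand P = 87 − 0.08Q, supply P = 56.15 + 0.08Q.
Competitive equilibrium: 87 − 0.08Q = 56.15 + 0.08Q → Q* = 192.8125, P* = 71.575.
Marginal revenue: MR = 87 − 0.16Q. Set MR = MC: 87 − 0.16Q = 56.15 + 0.08Q → Q_m = 128.5417.
Price P_m = 87 − 0.08·128.5417 = 76.7167; MC(Q_m) = 56.15 + 0.08·128.5417 = 66.4333.
Competitive Q* = 192.8125, so ΔQ = 64.2708; wedge = 76.7167 − 66.4333 = 10.2834.
DWL = ½ × 64.2708 × 10.2834 = $330.46 thousand.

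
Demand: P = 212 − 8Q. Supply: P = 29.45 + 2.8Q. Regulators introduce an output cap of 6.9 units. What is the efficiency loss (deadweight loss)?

540.30

Competitive equilibrium: 212 − 8Q = 29.45 + 2.8Q → Q* = 16.9028, P* = 76.7778.
At Q = 6.9: demand price = 212 − 8·6.9 = 156.8; supply price = 29.45 + 2.8·6.9 = 48.77.
ΔQ = 16.9028 − 6.9 = 10.0028; wedge = 156.8 − 48.77 = 108.03.
DWL = ½ × 10.0028 × 108.03 = 540.30.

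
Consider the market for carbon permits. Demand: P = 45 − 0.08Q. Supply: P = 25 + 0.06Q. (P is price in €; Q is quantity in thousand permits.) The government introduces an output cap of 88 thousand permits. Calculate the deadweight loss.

€210.65 thousand

Competitive equilibrium: 45 − 0.08Q = 25 + 0.06Q → Q* = 142.8571, P* = 33.5714.
At Q = 88: demand price = 45 − 0.08·88 = 37.96; supply price = 25 + 0.06·88 = 30.28.
ΔQ = 142.8571 − 88 = 54.8571; wedge = 37.96 − 30.28 = 7.68.
DWL = ½ × 54.8571 × 7.68 = €210.65 thousand.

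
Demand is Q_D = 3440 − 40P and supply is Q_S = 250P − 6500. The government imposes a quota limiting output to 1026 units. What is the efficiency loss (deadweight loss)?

In inverse form: demand P = 86 − 0.025Q, supply P = 26 + 0.004Q.
Competitive equilibrium: 86 − 0.025Q = 26 + 0.004Q → Q* = 2068.9655, P* = 34.2759.
At Q = 1026: demand price = 86 − 0.025·1026 = 60.35; supply price = 26 + 0.004·1026 = 30.104.
ΔQ = 2068.9655 − 1026 = 1042.9655; wedge = 60.35 − 30.104 = 30.246.
The triangle = ½ × 1042.9655 × 30.246 = 15772.77.

15772.77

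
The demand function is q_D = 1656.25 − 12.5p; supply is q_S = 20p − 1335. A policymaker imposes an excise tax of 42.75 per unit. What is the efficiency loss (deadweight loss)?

7029.09

In inverse form: demand p = 132.5 − 0.08q, supply p = 66.75 + 0.05q.
Competitive equilibrium: 132.5 − 0.08q = 66.75 + 0.05q → q* = 505.7692, p* = 92.0385.
With the tax, the buyer price exceeds the seller price by 42.75: (132.5 − 0.08q) − (66.75 + 0.05q) = 42.75 → q' = 176.9231.
Δq = 505.7692 − 176.9231 = 328.8461; the wedge equals the tax, 42.75.
DWL = ½ × 328.8461 × 42.75 = 7029.09.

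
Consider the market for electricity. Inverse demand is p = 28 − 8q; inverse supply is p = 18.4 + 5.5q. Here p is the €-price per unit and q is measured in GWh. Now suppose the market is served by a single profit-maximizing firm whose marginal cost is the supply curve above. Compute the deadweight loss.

Competitive equilibrium: 28 − 8q = 18.4 + 5.5q → q* = 0.7111, p* = 22.3111.
Marginal revenue: MR = 28 − 16q. Set MR = MC: 28 − 16q = 18.4 + 5.5q → q_m = 0.4465.
Price p_m = 28 − 8·0.4465 = 24.428; MC(q_m) = 18.4 + 5.5·0.4465 = 20.8558.
Competitive q* = 0.7111, so Δq = 0.2646; wedge = 24.428 − 20.8558 = 3.5722.
DWL = ½ × 0.2646 × 3.5722 = €0.47.

€0.47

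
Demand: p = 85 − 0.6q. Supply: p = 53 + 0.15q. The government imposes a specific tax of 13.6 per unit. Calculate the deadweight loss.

Competitive equilibrium: 85 − 0.6q = 53 + 0.15q → q* = 42.6667, p* = 59.4.
With the tax, the buyer price exceeds the seller price by 13.6: (85 − 0.6q) − (53 + 0.15q) = 13.6 → q' = 24.5333.
Δq = 42.6667 − 24.5333 = 18.1334; the wedge equals the tax, 13.6.
DWL = ½ × 18.1334 × 13.6 = 123.31.

123.31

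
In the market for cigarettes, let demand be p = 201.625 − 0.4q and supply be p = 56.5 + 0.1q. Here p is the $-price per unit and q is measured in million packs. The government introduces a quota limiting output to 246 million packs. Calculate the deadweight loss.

Competitive equilibrium: 201.625 − 0.4q = 56.5 + 0.1q → q* = 290.25, p* = 85.525.
At q = 246: demand price = 201.625 − 0.4·246 = 103.225; supply price = 56.5 + 0.1·246 = 81.1.
Δq = 290.25 − 246 = 44.25; wedge = 103.225 − 81.1 = 22.125.
Deadweight loss = ½ × 44.25 × 22.125 = $489.52 million.

$489.52 million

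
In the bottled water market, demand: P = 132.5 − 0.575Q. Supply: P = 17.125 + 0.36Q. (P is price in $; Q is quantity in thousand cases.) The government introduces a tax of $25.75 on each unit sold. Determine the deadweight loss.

$354.58 thousand

Competitive equilibrium: 132.5 − 0.575Q = 17.125 + 0.36Q → Q* = 123.3957, P* = 61.5475.
With the tax, the buyer price exceeds the seller price by 25.75: (132.5 − 0.575Q) − (17.125 + 0.36Q) = 25.75 → Q' = 95.8556.
ΔQ = 123.3957 − 95.8556 = 27.5401; the wedge equals the tax, 25.75.
Welfare loss = ½ × 27.5401 × 25.75 = $354.58 thousand.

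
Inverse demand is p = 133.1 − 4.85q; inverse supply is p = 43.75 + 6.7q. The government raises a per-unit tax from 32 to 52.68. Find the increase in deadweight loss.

Competitive equilibrium: 133.1 − 4.85q = 43.75 + 6.7q → q* = 7.7359, p* = 95.5807.
For a per-unit tax t: Δq = t/11.55, so DWL = ½·t·(t/11.55) = t²/23.1.
At t = 32: DWL = 44.329. At t = 52.68: DWL = 120.138.
Increase = 120.138 − 44.329 = 75.81.

75.81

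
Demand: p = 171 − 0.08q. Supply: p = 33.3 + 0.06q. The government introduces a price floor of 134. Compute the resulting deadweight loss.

Competitive equilibrium: 171 − 0.08q = 33.3 + 0.06q → q* = 983.5714, p* = 92.3143.
At the floor p = 134, quantity demanded = (171 − 134)/0.08 = 462.5.
Sellers' marginal cost at q' = 462.5: 33.3 + 0.06·462.5 = 61.05.
Δq = 983.5714 − 462.5 = 521.0714; wedge = 134 − 61.05 = 72.95.
Deadweight loss = ½ × 521.0714 × 72.95 = 19006.08.

19006.08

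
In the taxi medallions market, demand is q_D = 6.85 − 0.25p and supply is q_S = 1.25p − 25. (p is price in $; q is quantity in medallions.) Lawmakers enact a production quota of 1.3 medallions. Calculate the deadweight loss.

In inverse form: demand p = 27.4 − 4q, supply p = 20 + 0.8q.
Competitive equilibrium: 27.4 − 4q = 20 + 0.8q → q* = 1.5417, p* = 21.2333.
At q = 1.3: demand price = 27.4 − 4·1.3 = 22.2; supply price = 20 + 0.8·1.3 = 21.04.
Δq = 1.5417 − 1.3 = 0.2417; wedge = 22.2 − 21.04 = 1.16.
Welfare loss = ½ × 0.2417 × 1.16 = $0.14.

$0.14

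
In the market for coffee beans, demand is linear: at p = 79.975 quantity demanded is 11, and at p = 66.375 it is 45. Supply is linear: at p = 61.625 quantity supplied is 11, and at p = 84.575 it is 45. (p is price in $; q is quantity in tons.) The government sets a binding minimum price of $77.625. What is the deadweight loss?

$67.36

Demand slope = (66.375 − 79.975)/(45 − 11) = −0.4, so p = 84.375 − 0.4q.
Supply slope = (84.575 − 61.625)/(45 − 11) = 0.675, so p = 54.2 + 0.675q.
Competitive equilibrium: 84.375 − 0.4q = 54.2 + 0.675q → q* = 28.0698, p* = 73.1471.
At the floor p = 77.625, quantity demanded = (84.375 − 77.625)/0.4 = 16.875.
Sellers' marginal cost at q' = 16.875: 54.2 + 0.675·16.875 = 65.5906.
Δq = 28.0698 − 16.875 = 11.1948; wedge = 77.625 − 65.5906 = 12.0344.
Deadweight loss = ½ × 11.1948 × 12.0344 = $67.36.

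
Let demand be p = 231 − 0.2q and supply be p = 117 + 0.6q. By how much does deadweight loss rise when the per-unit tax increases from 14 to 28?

Competitive equilibrium: 231 − 0.2q = 117 + 0.6q → q* = 142.5, p* = 202.5.
For a per-unit tax t: Δq = t/0.8, so DWL = ½·t·(t/0.8) = t²/1.6.
At t = 14: DWL = 122.5. At t = 28: DWL = 490.
Increase = 490 − 122.5 = 367.50.

367.50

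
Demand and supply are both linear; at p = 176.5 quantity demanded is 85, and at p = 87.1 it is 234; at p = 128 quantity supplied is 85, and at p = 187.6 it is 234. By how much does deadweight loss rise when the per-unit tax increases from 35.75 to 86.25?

3080.50

Demand slope = (87.1 − 176.5)/(234 − 85) = −0.6, so p = 227.5 − 0.6q.
Supply slope = (187.6 − 128)/(234 − 85) = 0.4, so p = 94 + 0.4q.
Competitive equilibrium: 227.5 − 0.6q = 94 + 0.4q → q* = 133.5, p* = 147.4.
For a per-unit tax t: Δq = t/1, so DWL = ½·t·(t/1) = t²/2.
At t = 35.75: DWL = 639.031. At t = 86.25: DWL = 3719.531.
Increase = 3719.531 − 639.031 = 3080.50.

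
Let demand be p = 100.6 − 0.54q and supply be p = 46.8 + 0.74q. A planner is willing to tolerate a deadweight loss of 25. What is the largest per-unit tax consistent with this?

8

Competitive equilibrium: 100.6 − 0.54q = 46.8 + 0.74q → q* = 42.0313, p* = 77.9031.
A tax t gives Δq = t/1.28 and wedge t, so DWL = t²/2.56.
t²/2.56 = 25 → t² = 64 → t = 8.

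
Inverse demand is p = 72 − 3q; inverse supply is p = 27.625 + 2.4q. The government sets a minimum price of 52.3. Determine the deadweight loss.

7.36

Competitive equilibrium: 72 − 3q = 27.625 + 2.4q → q* = 8.2176, p* = 47.3472.
At the floor p = 52.3, quantity demanded = (72 − 52.3)/3 = 6.5667.
Sellers' marginal cost at q' = 6.5667: 27.625 + 2.4·6.5667 = 43.3851.
Δq = 8.2176 − 6.5667 = 1.6509; wedge = 52.3 − 43.3851 = 8.9149.
DWL = ½ × 1.6509 × 8.9149 = 7.36.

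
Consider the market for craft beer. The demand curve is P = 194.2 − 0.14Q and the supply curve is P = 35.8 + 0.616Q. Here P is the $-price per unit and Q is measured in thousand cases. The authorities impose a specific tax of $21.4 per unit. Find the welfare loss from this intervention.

Competitive equilibrium: 194.2 − 0.14Q = 35.8 + 0.616Q → Q* = 209.5238, P* = 164.8667.
With the tax, the buyer price exceeds the seller price by 21.4: (194.2 − 0.14Q) − (35.8 + 0.616Q) = 21.4 → Q' = 181.2169.
ΔQ = 209.5238 − 181.2169 = 28.3069; the wedge equals the tax, 21.4.
Deadweight loss = ½ × 28.3069 × 21.4 = $302.88 thousand.

$302.88 thousand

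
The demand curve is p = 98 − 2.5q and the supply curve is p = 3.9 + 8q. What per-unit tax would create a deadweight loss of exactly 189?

Competitive equilibrium: 98 − 2.5q = 3.9 + 8q → q* = 8.9619, p* = 75.5952.
A tax t gives Δq = t/10.5 and wedge t, so DWL = t²/21.
t²/21 = 189 → t² = 3969 → t = 63.

63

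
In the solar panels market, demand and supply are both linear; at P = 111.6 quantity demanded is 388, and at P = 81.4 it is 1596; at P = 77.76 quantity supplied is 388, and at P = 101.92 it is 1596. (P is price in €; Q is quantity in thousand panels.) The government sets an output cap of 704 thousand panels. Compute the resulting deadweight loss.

Demand slope = (81.4 − 111.6)/(1596 − 388) = −0.025, so P = 121.3 − 0.025Q.
Supply slope = (101.92 − 77.76)/(1596 − 388) = 0.02, so P = 70 + 0.02Q.
Competitive equilibrium: 121.3 − 0.025Q = 70 + 0.02Q → Q* = 1140, P* = 92.8.
At Q = 704: demand price = 121.3 − 0.025·704 = 103.7; supply price = 70 + 0.02·704 = 84.08.
ΔQ = 1140 − 704 = 436; wedge = 103.7 − 84.08 = 19.62.
DWL = ½ × 436 × 19.62 = €4277.16 thousand.

€4277.16 thousand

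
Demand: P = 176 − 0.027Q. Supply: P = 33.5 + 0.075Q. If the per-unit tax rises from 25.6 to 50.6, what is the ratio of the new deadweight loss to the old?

3.907

Competitive equilibrium: 176 − 0.027Q = 33.5 + 0.075Q → Q* = 1397.0588, P* = 138.2794.
For a per-unit tax t: ΔQ = t/0.102, so DWL = ½·t·(t/0.102) = t²/0.204.
At t = 25.6: DWL = 3212.549. At t = 50.6: DWL = 12550.784.
Ratio = (50.6/25.6)² = 3.907.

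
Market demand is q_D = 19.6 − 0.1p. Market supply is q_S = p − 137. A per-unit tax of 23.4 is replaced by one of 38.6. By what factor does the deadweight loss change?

In inverse form: demand p = 196 − 10q, supply p = 137 + q.
Competitive equilibrium: 196 − 10q = 137 + q → q* = 5.3636, p* = 142.3636.
For a per-unit tax t: Δq = t/11, so DWL = ½·t·(t/11) = t²/22.
At t = 23.4: DWL = 24.889. At t = 38.6: DWL = 67.725.
Ratio = (38.6/23.4)² = 2.721.

2.721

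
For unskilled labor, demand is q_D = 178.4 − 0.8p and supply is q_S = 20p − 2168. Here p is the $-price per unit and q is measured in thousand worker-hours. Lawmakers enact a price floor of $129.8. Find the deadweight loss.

$120.12 thousand

In inverse form: demand p = 223 − 1.25q, supply p = 108.4 + 0.05q.
Competitive equilibrium: 223 − 1.25q = 108.4 + 0.05q → q* = 88.15385, p* = 112.80769.
At the floor p = 129.8, quantity demanded = (223 − 129.8)/1.25 = 74.56.
Sellers' marginal cost at q' = 74.56: 108.4 + 0.05·74.56 = 112.128.
Δq = 88.15385 − 74.56 = 13.59385; wedge = 129.8 − 112.128 = 17.672.
DWL = ½ × 13.59385 × 17.672 = $120.12 thousand.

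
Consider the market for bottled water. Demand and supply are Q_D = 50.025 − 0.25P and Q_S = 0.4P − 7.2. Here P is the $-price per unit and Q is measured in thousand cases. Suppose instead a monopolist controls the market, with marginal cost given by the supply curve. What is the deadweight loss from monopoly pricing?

$370.18 thousand

In inverse form: demand P = 200.1 − 4Q, supply P = 18 + 2.5Q.
Competitive equilibrium: 200.1 − 4Q = 18 + 2.5Q → Q* = 28.0154, P* = 88.0385.
Marginal revenue: MR = 200.1 − 8Q. Set MR = MC: 200.1 − 8Q = 18 + 2.5Q → Q_m = 17.3429.
Price P_m = 200.1 − 4·17.3429 = 130.7284; MC(Q_m) = 18 + 2.5·17.3429 = 61.3573.
Competitive Q* = 28.0154, so ΔQ = 10.6725; wedge = 130.7284 − 61.3573 = 69.3711.
The triangle = ½ × 10.6725 × 69.3711 = $370.18 thousand.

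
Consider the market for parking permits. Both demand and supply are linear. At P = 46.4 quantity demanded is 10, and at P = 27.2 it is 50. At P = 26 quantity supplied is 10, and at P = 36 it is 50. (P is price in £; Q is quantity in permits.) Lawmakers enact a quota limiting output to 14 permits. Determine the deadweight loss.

£209.28

Demand slope = (27.2 − 46.4)/(50 − 10) = −0.48, so P = 51.2 − 0.48Q.
Supply slope = (36 − 26)/(50 − 10) = 0.25, so P = 23.5 + 0.25Q.
Competitive equilibrium: 51.2 − 0.48Q = 23.5 + 0.25Q → Q* = 37.9452, P* = 32.9863.
At Q = 14: demand price = 51.2 − 0.48·14 = 44.48; supply price = 23.5 + 0.25·14 = 27.
ΔQ = 37.9452 − 14 = 23.9452; wedge = 44.48 − 27 = 17.48.
DWL = ½ × 23.9452 × 17.48 = £209.28.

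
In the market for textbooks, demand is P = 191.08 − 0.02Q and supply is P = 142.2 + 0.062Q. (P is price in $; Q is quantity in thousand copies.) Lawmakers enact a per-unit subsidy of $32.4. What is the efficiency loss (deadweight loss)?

Competitive equilibrium: 191.08 − 0.02Q = 142.2 + 0.062Q → Q* = 596.09756, P* = 179.15805.
The subsidy lowers effective supply by 32.4: P = 109.8 + 0.062Q.
New quantity: 191.08 − 0.02Q = 109.8 + 0.062Q → Q' = 991.21951.
Overproduction ΔQ = 991.21951 − 596.09756 = 395.12195; wedge = subsidy = 32.4.
DWL = ½ × 395.12195 × 32.4 = $6400.98 thousand.

$6400.98 thousand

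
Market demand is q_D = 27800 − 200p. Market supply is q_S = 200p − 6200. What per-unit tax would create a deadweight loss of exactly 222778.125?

66.75

In inverse form: demand p = 139 − 0.005q, supply p = 31 + 0.005q.
Competitive equilibrium: 139 − 0.005q = 31 + 0.005q → q* = 10800, p* = 85.
A tax t gives Δq = t/0.01 and wedge t, so DWL = t²/0.02.
t²/0.02 = 222778.125 → t² = 4455.5625 → t = 66.75.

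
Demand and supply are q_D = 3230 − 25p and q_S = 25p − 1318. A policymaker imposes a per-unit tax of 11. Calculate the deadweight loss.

In inverse form: demand p = 129.2 − 0.04q, supply p = 52.72 + 0.04q.
Competitive equilibrium: 129.2 − 0.04q = 52.72 + 0.04q → q* = 956, p* = 90.96.
With the tax, the buyer price exceeds the seller price by 11: (129.2 − 0.04q) − (52.72 + 0.04q) = 11 → q' = 818.5.
Δq = 956 − 818.5 = 137.5; the wedge equals the tax, 11.
DWL = ½ × 137.5 × 11 = 756.25.

756.25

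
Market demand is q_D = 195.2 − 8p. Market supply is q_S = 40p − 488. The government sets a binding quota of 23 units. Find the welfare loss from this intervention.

255.21

In inverse form: demand p = 24.4 − 0.125q, supply p = 12.2 + 0.025q.
Competitive equilibrium: 24.4 − 0.125q = 12.2 + 0.025q → q* = 81.3333, p* = 14.2333.
At q = 23: demand price = 24.4 − 0.125·23 = 21.525; supply price = 12.2 + 0.025·23 = 12.775.
Δq = 81.3333 − 23 = 58.3333; wedge = 21.525 − 12.775 = 8.75.
Welfare loss = ½ × 58.3333 × 8.75 = 255.21.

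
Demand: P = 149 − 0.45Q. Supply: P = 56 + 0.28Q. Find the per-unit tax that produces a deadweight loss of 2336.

58.4

Competitive equilibrium: 149 − 0.45Q = 56 + 0.28Q → Q* = 127.3973, P* = 91.6712.
A tax t gives ΔQ = t/0.73 and wedge t, so DWL = t²/1.46.
t²/1.46 = 2336 → t² = 3410.56 → t = 58.4.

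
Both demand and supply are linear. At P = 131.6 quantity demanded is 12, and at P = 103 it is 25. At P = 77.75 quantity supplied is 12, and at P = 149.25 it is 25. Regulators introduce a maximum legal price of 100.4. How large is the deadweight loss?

Demand slope = (103 − 131.6)/(25 − 12) = −2.2, so P = 158 − 2.2Q.
Supply slope = (149.25 − 77.75)/(25 − 12) = 5.5, so P = 11.75 + 5.5Q.
Competitive equilibrium: 158 − 2.2Q = 11.75 + 5.5Q → Q* = 18.9935, P* = 116.2143.
At the ceiling P = 100.4, quantity supplied = (100.4 − 11.75)/5.5 = 16.1182.
Willingness to pay at Q' = 16.1182: 158 − 2.2·16.1182 = 122.54.
ΔQ = 18.9935 − 16.1182 = 2.8753; wedge = 122.54 − 100.4 = 22.14.
The triangle = ½ × 2.8753 × 22.14 = 31.83.

31.83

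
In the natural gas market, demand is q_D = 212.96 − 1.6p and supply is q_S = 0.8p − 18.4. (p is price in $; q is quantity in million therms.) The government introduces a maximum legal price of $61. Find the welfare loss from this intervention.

$751.896 million

In inverse form: demand p = 133.1 − 0.625q, supply p = 23 + 1.25q.
Competitive equilibrium: 133.1 − 0.625q = 23 + 1.25q → q* = 58.72, p* = 96.4.
At the ceiling p = 61, quantity supplied = (61 − 23)/1.25 = 30.4.
Willingness to pay at q' = 30.4: 133.1 − 0.625·30.4 = 114.1.
Δq = 58.72 − 30.4 = 28.32; wedge = 114.1 − 61 = 53.1.
Deadweight loss = ½ × 28.32 × 53.1 = $751.896 million.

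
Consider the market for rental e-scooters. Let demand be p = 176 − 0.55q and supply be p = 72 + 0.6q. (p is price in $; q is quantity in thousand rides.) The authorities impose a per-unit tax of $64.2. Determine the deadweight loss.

$1792.02 thousand

Competitive equilibrium: 176 − 0.55q = 72 + 0.6q → q* = 90.4348, p* = 126.2609.
With the tax, the buyer price exceeds the seller price by 64.2: (176 − 0.55q) − (72 + 0.6q) = 64.2 → q' = 34.6087.
Δq = 90.4348 − 34.6087 = 55.8261; the wedge equals the tax, 64.2.
Welfare loss = ½ × 55.8261 × 64.2 = $1792.02 thousand.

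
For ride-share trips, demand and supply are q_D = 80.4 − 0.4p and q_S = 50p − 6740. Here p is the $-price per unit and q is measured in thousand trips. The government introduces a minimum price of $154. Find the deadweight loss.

$70.31 thousand

In inverse form: demand p = 201 − 2.5q, supply p = 134.8 + 0.02q.
Competitive equilibrium: 201 − 2.5q = 134.8 + 0.02q → q* = 26.2698, p* = 135.3254.
At the floor p = 154, quantity demanded = (201 − 154)/2.5 = 18.8.
Sellers' marginal cost at q' = 18.8: 134.8 + 0.02·18.8 = 135.176.
Δq = 26.2698 − 18.8 = 7.4698; wedge = 154 − 135.176 = 18.824.
The triangle = ½ × 7.4698 × 18.824 = $70.31 thousand.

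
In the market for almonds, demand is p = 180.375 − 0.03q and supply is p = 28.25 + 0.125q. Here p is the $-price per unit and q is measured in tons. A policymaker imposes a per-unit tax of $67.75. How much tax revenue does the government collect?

Competitive equilibrium: 180.375 − 0.03q = 28.25 + 0.125q → q* = 981.4516, p* = 150.9315.
With the tax, the buyer price exceeds the seller price by 67.75: (180.375 − 0.03q) − (28.25 + 0.125q) = 67.75 → q' = 544.3548.
Tax revenue = 67.75 × 544.3548 = $36880.04.

$36880.04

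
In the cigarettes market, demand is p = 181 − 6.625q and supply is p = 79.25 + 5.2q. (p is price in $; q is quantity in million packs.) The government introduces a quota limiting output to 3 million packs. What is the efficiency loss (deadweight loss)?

Competitive equilibrium: 181 − 6.625q = 79.25 + 5.2q → q* = 8.60465, p* = 123.99419.
At q = 3: demand price = 181 − 6.625·3 = 161.125; supply price = 79.25 + 5.2·3 = 94.85.
Δq = 8.60465 − 3 = 5.60465; wedge = 161.125 − 94.85 = 66.275.
The triangle = ½ × 5.60465 × 66.275 = $185.72 million.

$185.72 million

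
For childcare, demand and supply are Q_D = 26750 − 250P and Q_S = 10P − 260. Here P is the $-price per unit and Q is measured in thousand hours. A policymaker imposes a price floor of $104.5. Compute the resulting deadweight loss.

$1230.77 thousand

In inverse form: demand P = 107 − 0.004Q, supply P = 26 + 0.1Q.
Competitive equilibrium: 107 − 0.004Q = 26 + 0.1Q → Q* = 778.8462, P* = 103.8846.
At the floor P = 104.5, quantity demanded = (107 − 104.5)/0.004 = 625.
Sellers' marginal cost at Q' = 625: 26 + 0.1·625 = 88.5.
ΔQ = 778.8462 − 625 = 153.8462; wedge = 104.5 − 88.5 = 16.
DWL = ½ × 153.8462 × 16 = $1230.77 thousand.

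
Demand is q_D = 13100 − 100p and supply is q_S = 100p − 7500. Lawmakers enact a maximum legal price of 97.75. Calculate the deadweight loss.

In inverse form: demand p = 131 − 0.01q, supply p = 75 + 0.01q.
Competitive equilibrium: 131 − 0.01q = 75 + 0.01q → q* = 2800, p* = 103.
At the ceiling p = 97.75, quantity supplied = (97.75 − 75)/0.01 = 2275.
Willingness to pay at q' = 2275: 131 − 0.01·2275 = 108.25.
Δq = 2800 − 2275 = 525; wedge = 108.25 − 97.75 = 10.5.
Deadweight loss = ½ × 525 × 10.5 = 2756.25.

2756.25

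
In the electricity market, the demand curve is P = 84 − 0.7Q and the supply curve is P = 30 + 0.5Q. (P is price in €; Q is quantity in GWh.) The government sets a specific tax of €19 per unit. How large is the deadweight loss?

Competitive equilibrium: 84 − 0.7Q = 30 + 0.5Q → Q* = 45, P* = 52.5.
With the tax, the buyer price exceeds the seller price by 19: (84 − 0.7Q) − (30 + 0.5Q) = 19 → Q' = 29.1667.
ΔQ = 45 − 29.1667 = 15.8333; the wedge equals the tax, 19.
Welfare loss = ½ × 15.8333 × 19 = €150.42.

€150.42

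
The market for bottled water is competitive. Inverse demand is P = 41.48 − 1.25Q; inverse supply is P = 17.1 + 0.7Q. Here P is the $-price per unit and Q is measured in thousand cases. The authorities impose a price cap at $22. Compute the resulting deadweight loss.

$29.52 thousand

Competitive equilibrium: 41.48 − 1.25Q = 17.1 + 0.7Q → Q* = 12.5026, P* = 25.8518.
At the ceiling P = 22, quantity supplied = (22 − 17.1)/0.7 = 7.
Willingness to pay at Q' = 7: 41.48 − 1.25·7 = 32.73.
ΔQ = 12.5026 − 7 = 5.5026; wedge = 32.73 − 22 = 10.73.
The triangle = ½ × 5.5026 × 10.73 = $29.52 thousand.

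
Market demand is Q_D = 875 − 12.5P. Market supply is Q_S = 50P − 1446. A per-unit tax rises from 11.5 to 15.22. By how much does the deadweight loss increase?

496.992

In inverse form: demand P = 70 − 0.08Q, supply P = 28.92 + 0.02Q.
Competitive equilibrium: 70 − 0.08Q = 28.92 + 0.02Q → Q* = 410.8, P* = 37.136.
For a per-unit tax t: ΔQ = t/0.1, so DWL = ½·t·(t/0.1) = t²/0.2.
At t = 11.5: DWL = 661.25. At t = 15.22: DWL = 1158.242.
Increase = 1158.242 − 661.25 = 496.992.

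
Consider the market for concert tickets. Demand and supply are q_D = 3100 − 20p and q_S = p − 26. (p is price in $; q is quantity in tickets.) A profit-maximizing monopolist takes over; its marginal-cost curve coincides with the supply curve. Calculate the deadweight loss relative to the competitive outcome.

$16.37

In inverse form: demand p = 155 − 0.05q, supply p = 26 + q.
Competitive equilibrium: 155 − 0.05q = 26 + q → q* = 122.8571, p* = 148.8571.
Marginal revenue: MR = 155 − 0.1q. Set MR = MC: 155 − 0.1q = 26 + q → q_m = 117.2727.
Price p_m = 155 − 0.05·117.2727 = 149.1364; MC(q_m) = 26 + 1·117.2727 = 143.2727.
Competitive q* = 122.8571, so Δq = 5.5844; wedge = 149.1364 − 143.2727 = 5.8637.
Deadweight loss = ½ × 5.5844 × 5.8637 = $16.37.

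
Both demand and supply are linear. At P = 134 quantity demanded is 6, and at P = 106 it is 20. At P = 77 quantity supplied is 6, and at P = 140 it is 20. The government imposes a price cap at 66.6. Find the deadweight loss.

399.02

Demand slope = (106 − 134)/(20 − 6) = −2, so P = 146 − 2Q.
Supply slope = (140 − 77)/(20 − 6) = 4.5, so P = 50 + 4.5Q.
Competitive equilibrium: 146 − 2Q = 50 + 4.5Q → Q* = 14.76923, P* = 116.46154.
At the ceiling P = 66.6, quantity supplied = (66.6 − 50)/4.5 = 3.68889.
Willingness to pay at Q' = 3.68889: 146 − 2·3.68889 = 138.62222.
ΔQ = 14.76923 − 3.68889 = 11.08034; wedge = 138.62222 − 66.6 = 72.02222.
Deadweight loss = ½ × 11.08034 × 72.02222 = 399.02.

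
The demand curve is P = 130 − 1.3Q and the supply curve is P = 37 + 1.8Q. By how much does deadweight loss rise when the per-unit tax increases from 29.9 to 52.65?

302.91

Competitive equilibrium: 130 − 1.3Q = 37 + 1.8Q → Q* = 30, P* = 91.
For a per-unit tax t: ΔQ = t/3.1, so DWL = ½·t·(t/3.1) = t²/6.2.
At t = 29.9: DWL = 144.195. At t = 52.65: DWL = 447.1.
Increase = 447.1 − 144.195 = 302.91.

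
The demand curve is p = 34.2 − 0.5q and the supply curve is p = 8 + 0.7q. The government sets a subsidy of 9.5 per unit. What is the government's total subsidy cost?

Competitive equilibrium: 34.2 − 0.5q = 8 + 0.7q → q* = 21.8333, p* = 23.2833.
The subsidy lowers effective supply by 9.5: p = 0.7q − 1.5.
New quantity: 34.2 − 0.5q = 0.7q − 1.5 → q' = 29.75.
Total subsidy cost = 9.5 × 29.75 = 282.625.

282.625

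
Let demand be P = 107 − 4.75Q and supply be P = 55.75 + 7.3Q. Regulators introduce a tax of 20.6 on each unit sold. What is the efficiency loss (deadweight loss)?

17.61

Competitive equilibrium: 107 − 4.75Q = 55.75 + 7.3Q → Q* = 4.2531, P* = 86.7977.
With the tax, the buyer price exceeds the seller price by 20.6: (107 − 4.75Q) − (55.75 + 7.3Q) = 20.6 → Q' = 2.5436.
ΔQ = 4.2531 − 2.5436 = 1.7095; the wedge equals the tax, 20.6.
Welfare loss = ½ × 1.7095 × 20.6 = 17.61.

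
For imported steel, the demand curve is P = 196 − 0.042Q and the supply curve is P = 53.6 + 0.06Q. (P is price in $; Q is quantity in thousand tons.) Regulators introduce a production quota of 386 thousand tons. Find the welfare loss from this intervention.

Competitive equilibrium: 196 − 0.042Q = 53.6 + 0.06Q → Q* = 1396.0784, P* = 137.3647.
At Q = 386: demand price = 196 − 0.042·386 = 179.788; supply price = 53.6 + 0.06·386 = 76.76.
ΔQ = 1396.0784 − 386 = 1010.0784; wedge = 179.788 − 76.76 = 103.028.
DWL = ½ × 1010.0784 × 103.028 = $52033.18 thousand.

$52033.18 thousand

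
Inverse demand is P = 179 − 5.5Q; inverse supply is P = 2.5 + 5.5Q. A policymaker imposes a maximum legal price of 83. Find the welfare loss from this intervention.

Competitive equilibrium: 179 − 5.5Q = 2.5 + 5.5Q → Q* = 16.0455, P* = 90.75.
At the ceiling P = 83, quantity supplied = (83 − 2.5)/5.5 = 14.6364.
Willingness to pay at Q' = 14.6364: 179 − 5.5·14.6364 = 98.4998.
ΔQ = 16.0455 − 14.6364 = 1.4091; wedge = 98.4998 − 83 = 15.4998.
The triangle = ½ × 1.4091 × 15.4998 = 10.92.

10.92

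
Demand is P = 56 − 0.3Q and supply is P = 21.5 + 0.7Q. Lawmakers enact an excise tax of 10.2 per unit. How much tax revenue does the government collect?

Competitive equilibrium: 56 − 0.3Q = 21.5 + 0.7Q → Q* = 34.5, P* = 45.65.
With the tax, the buyer price exceeds the seller price by 10.2: (56 − 0.3Q) − (21.5 + 0.7Q) = 10.2 → Q' = 24.3.
Tax revenue = 10.2 × 24.3 = 247.86.

247.86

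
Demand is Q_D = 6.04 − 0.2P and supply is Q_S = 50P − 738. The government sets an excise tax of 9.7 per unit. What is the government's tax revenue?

11.09

In inverse form: demand P = 30.2 − 5Q, supply P = 14.76 + 0.02Q.
Competitive equilibrium: 30.2 − 5Q = 14.76 + 0.02Q → Q* = 3.0757, P* = 14.8215.
With the tax, the buyer price exceeds the seller price by 9.7: (30.2 − 5Q) − (14.76 + 0.02Q) = 9.7 → Q' = 1.1434.
Tax revenue = 9.7 × 1.1434 = 11.09.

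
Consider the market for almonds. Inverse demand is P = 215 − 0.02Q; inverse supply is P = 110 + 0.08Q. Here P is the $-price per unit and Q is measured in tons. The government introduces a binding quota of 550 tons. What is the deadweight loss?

$12500

Competitive equilibrium: 215 − 0.02Q = 110 + 0.08Q → Q* = 1050, P* = 194.
At Q = 550: demand price = 215 − 0.02·550 = 204; supply price = 110 + 0.08·550 = 154.
ΔQ = 1050 − 550 = 500; wedge = 204 − 154 = 50.
Welfare loss = ½ × 500 × 50 = $12500.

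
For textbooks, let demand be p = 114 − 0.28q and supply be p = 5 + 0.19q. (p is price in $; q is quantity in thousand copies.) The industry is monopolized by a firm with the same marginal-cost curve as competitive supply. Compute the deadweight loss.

$1761.65 thousand

Competitive equilibrium: 114 − 0.28q = 5 + 0.19q → q* = 231.9149, p* = 49.0638.
Marginal revenue: MR = 114 − 0.56q. Set MR = MC: 114 − 0.56q = 5 + 0.19q → q_m = 145.3333.
Price p_m = 114 − 0.28·145.3333 = 73.3067; MC(q_m) = 5 + 0.19·145.3333 = 32.6133.
Competitive q* = 231.9149, so Δq = 86.5816; wedge = 73.3067 − 32.6133 = 40.6934.
DWL = ½ × 86.5816 × 40.6934 = $1761.65 thousand.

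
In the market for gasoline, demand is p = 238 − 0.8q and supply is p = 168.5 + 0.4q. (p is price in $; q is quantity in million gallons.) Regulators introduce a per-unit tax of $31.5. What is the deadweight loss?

$413.44 million

Competitive equilibrium: 238 − 0.8q = 168.5 + 0.4q → q* = 57.9167, p* = 191.6667.
With the tax, the buyer price exceeds the seller price by 31.5: (238 − 0.8q) − (168.5 + 0.4q) = 31.5 → q' = 31.6667.
Δq = 57.9167 − 31.6667 = 26.25; the wedge equals the tax, 31.5.
The triangle = ½ × 26.25 × 31.5 = $413.44 million.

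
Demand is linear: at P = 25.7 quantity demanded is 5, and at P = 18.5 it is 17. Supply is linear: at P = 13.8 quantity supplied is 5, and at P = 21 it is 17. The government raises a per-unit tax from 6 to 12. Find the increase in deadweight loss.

Demand slope = (18.5 − 25.7)/(17 − 5) = −0.6, so P = 28.7 − 0.6Q.
Supply slope = (21 − 13.8)/(17 − 5) = 0.6, so P = 10.8 + 0.6Q.
Competitive equilibrium: 28.7 − 0.6Q = 10.8 + 0.6Q → Q* = 14.9167, P* = 19.75.
For a per-unit tax t: ΔQ = t/1.2, so DWL = ½·t·(t/1.2) = t²/2.4.
At t = 6: DWL = 15. At t = 12: DWL = 60.
Increase = 60 − 15 = 45.

45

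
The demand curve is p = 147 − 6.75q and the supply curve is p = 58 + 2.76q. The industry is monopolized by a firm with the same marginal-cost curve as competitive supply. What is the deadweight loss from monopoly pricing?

71.77

Competitive equilibrium: 147 − 6.75q = 58 + 2.76q → q* = 9.3586, p* = 83.8297.
Marginal revenue: MR = 147 − 13.5q. Set MR = MC: 147 − 13.5q = 58 + 2.76q → q_m = 5.4736.
Price p_m = 147 − 6.75·5.4736 = 110.0532; MC(q_m) = 58 + 2.76·5.4736 = 73.1071.
Competitive q* = 9.3586, so Δq = 3.885; wedge = 110.0532 − 73.1071 = 36.9461.
Deadweight loss = ½ × 3.885 × 36.9461 = 71.77.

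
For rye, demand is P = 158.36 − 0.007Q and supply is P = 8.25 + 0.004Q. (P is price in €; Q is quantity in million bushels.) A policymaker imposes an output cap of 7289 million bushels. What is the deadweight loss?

Competitive equilibrium: 158.36 − 0.007Q = 8.25 + 0.004Q → Q* = 13646.3636, P* = 62.8355.
At Q = 7289: demand price = 158.36 − 0.007·7289 = 107.337; supply price = 8.25 + 0.004·7289 = 37.406.
ΔQ = 13646.3636 − 7289 = 6357.3636; wedge = 107.337 − 37.406 = 69.931.
Deadweight loss = ½ × 6357.3636 × 69.931 = €222288.40 million.

€222288.40 million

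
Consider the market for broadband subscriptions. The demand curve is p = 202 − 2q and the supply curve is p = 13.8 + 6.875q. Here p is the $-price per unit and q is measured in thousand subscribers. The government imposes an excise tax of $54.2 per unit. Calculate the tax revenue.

$818.34 thousand

Competitive equilibrium: 202 − 2q = 13.8 + 6.875q → q* = 21.2056, p* = 159.5887.
With the tax, the buyer price exceeds the seller price by 54.2: (202 − 2q) − (13.8 + 6.875q) = 54.2 → q' = 15.0986.
Tax revenue = 54.2 × 15.0986 = $818.34 thousand.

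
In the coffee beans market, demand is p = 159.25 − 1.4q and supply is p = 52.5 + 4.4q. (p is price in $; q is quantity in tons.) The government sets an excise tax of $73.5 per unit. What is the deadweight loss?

$465.71

Competitive equilibrium: 159.25 − 1.4q = 52.5 + 4.4q → q* = 18.4052, p* = 133.4828.
With the tax, the buyer price exceeds the seller price by 73.5: (159.25 − 1.4q) − (52.5 + 4.4q) = 73.5 → q' = 5.7328.
Δq = 18.4052 − 5.7328 = 12.6724; the wedge equals the tax, 73.5.
Deadweight loss = ½ × 12.6724 × 73.5 = $465.71.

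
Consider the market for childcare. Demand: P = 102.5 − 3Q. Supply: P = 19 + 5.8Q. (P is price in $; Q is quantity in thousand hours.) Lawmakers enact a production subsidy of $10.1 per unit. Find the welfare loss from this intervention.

Competitive equilibrium: 102.5 − 3Q = 19 + 5.8Q → Q* = 9.4886, P* = 74.0341.
The subsidy lowers effective supply by 10.1: P = 8.9 + 5.8Q.
New quantity: 102.5 − 3Q = 8.9 + 5.8Q → Q' = 10.6364.
Overproduction ΔQ = 10.6364 − 9.4886 = 1.1478; wedge = subsidy = 10.1.
Deadweight loss = ½ × 1.1478 × 10.1 = $5.80 thousand.

$5.80 thousand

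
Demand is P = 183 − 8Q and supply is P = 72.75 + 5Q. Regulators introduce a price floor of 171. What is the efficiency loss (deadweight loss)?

Competitive equilibrium: 183 − 8Q = 72.75 + 5Q → Q* = 8.4808, P* = 115.1538.
At the floor P = 171, quantity demanded = (183 − 171)/8 = 1.5.
Sellers' marginal cost at Q' = 1.5: 72.75 + 5·1.5 = 80.25.
ΔQ = 8.4808 − 1.5 = 6.9808; wedge = 171 − 80.25 = 90.75.
The triangle = ½ × 6.9808 × 90.75 = 316.75.

316.75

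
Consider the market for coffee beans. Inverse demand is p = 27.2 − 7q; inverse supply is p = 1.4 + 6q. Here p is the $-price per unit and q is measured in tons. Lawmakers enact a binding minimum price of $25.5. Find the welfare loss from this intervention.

$19.72

Competitive equilibrium: 27.2 − 7q = 1.4 + 6q → q* = 1.9846, p* = 13.3077.
At the floor p = 25.5, quantity demanded = (27.2 − 25.5)/7 = 0.2429.
Sellers' marginal cost at q' = 0.2429: 1.4 + 6·0.2429 = 2.8574.
Δq = 1.9846 − 0.2429 = 1.7417; wedge = 25.5 − 2.8574 = 22.6426.
Welfare loss = ½ × 1.7417 × 22.6426 = $19.72.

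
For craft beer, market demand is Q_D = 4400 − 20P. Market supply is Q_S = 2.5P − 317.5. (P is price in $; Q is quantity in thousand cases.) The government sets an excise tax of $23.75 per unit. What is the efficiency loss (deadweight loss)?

$626.74 thousand

In inverse form: demand P = 220 − 0.05Q, supply P = 127 + 0.4Q.
Competitive equilibrium: 220 − 0.05Q = 127 + 0.4Q → Q* = 206.6667, P* = 209.6667.
With the tax, the buyer price exceeds the seller price by 23.75: (220 − 0.05Q) − (127 + 0.4Q) = 23.75 → Q' = 153.8889.
ΔQ = 206.6667 − 153.8889 = 52.7778; the wedge equals the tax, 23.75.
Welfare loss = ½ × 52.7778 × 23.75 = $626.74 thousand.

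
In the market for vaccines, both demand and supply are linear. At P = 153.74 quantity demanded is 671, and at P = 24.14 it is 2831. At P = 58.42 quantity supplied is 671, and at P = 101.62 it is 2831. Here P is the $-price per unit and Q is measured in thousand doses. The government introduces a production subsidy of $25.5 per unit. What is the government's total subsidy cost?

Demand slope = (24.14 − 153.74)/(2831 − 671) = −0.06, so P = 194 − 0.06Q.
Supply slope = (101.62 − 58.42)/(2831 − 671) = 0.02, so P = 45 + 0.02Q.
Competitive equilibrium: 194 − 0.06Q = 45 + 0.02Q → Q* = 1862.5, P* = 82.25.
The subsidy lowers effective supply by 25.5: P = 19.5 + 0.02Q.
New quantity: 194 − 0.06Q = 19.5 + 0.02Q → Q' = 2181.25.
Total subsidy cost = 25.5 × 2181.25 = $55621.875 thousand.

$55621.875 thousand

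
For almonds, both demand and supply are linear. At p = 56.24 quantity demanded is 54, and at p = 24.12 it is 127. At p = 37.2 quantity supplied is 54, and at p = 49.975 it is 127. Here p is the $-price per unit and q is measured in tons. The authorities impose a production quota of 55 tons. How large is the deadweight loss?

Demand slope = (24.12 − 56.24)/(127 − 54) = −0.44, so p = 80 − 0.44q.
Supply slope = (49.975 − 37.2)/(127 − 54) = 0.175, so p = 27.75 + 0.175q.
Competitive equilibrium: 80 − 0.44q = 27.75 + 0.175q → q* = 84.9593, p* = 42.6179.
At q = 55: demand price = 80 − 0.44·55 = 55.8; supply price = 27.75 + 0.175·55 = 37.375.
Δq = 84.9593 − 55 = 29.9593; wedge = 55.8 − 37.375 = 18.425.
Deadweight loss = ½ × 29.9593 × 18.425 = $276.

$276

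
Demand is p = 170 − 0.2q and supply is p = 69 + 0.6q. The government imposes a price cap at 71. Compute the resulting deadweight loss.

6043.40

Competitive equilibrium: 170 − 0.2q = 69 + 0.6q → q* = 126.25, p* = 144.75.
At the ceiling p = 71, quantity supplied = (71 − 69)/0.6 = 3.3333.
Willingness to pay at q' = 3.3333: 170 − 0.2·3.3333 = 169.3333.
Δq = 126.25 − 3.3333 = 122.9167; wedge = 169.3333 − 71 = 98.3333.
Welfare loss = ½ × 122.9167 × 98.3333 = 6043.40.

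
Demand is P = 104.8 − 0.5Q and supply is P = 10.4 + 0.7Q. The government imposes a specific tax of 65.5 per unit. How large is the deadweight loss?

1787.60

Competitive equilibrium: 104.8 − 0.5Q = 10.4 + 0.7Q → Q* = 78.66667, P* = 65.46667.
With the tax, the buyer price exceeds the seller price by 65.5: (104.8 − 0.5Q) − (10.4 + 0.7Q) = 65.5 → Q' = 24.08333.
ΔQ = 78.66667 − 24.08333 = 54.58334; the wedge equals the tax, 65.5.
The triangle = ½ × 54.58334 × 65.5 = 1787.60.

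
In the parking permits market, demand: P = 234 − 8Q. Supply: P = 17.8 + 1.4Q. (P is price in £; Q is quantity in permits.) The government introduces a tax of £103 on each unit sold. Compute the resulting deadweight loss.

Competitive equilibrium: 234 − 8Q = 17.8 + 1.4Q → Q* = 23, P* = 50.
With the tax, the buyer price exceeds the seller price by 103: (234 − 8Q) − (17.8 + 1.4Q) = 103 → Q' = 12.0426.
ΔQ = 23 − 12.0426 = 10.9574; the wedge equals the tax, 103.
Deadweight loss = ½ × 10.9574 × 103 = £564.31.

£564.31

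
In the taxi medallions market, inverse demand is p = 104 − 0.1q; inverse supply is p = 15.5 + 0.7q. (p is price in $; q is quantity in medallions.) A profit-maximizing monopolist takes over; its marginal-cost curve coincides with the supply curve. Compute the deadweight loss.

Competitive equilibrium: 104 − 0.1q = 15.5 + 0.7q → q* = 110.625, p* = 92.9375.
Marginal revenue: MR = 104 − 0.2q. Set MR = MC: 104 − 0.2q = 15.5 + 0.7q → q_m = 98.3333.
Price p_m = 104 − 0.1·98.3333 = 94.1667; MC(q_m) = 15.5 + 0.7·98.3333 = 84.3333.
Competitive q* = 110.625, so Δq = 12.2917; wedge = 94.1667 − 84.3333 = 9.8334.
DWL = ½ × 12.2917 × 9.8334 = $60.43.

$60.43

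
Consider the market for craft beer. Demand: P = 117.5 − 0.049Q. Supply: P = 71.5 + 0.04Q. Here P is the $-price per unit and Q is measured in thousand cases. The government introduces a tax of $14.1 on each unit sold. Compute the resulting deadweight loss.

Competitive equilibrium: 117.5 − 0.049Q = 71.5 + 0.04Q → Q* = 516.8539, P* = 92.1742.
With the tax, the buyer price exceeds the seller price by 14.1: (117.5 − 0.049Q) − (71.5 + 0.04Q) = 14.1 → Q' = 358.427.
ΔQ = 516.8539 − 358.427 = 158.4269; the wedge equals the tax, 14.1.
DWL = ½ × 158.4269 × 14.1 = $1116.91 thousand.

$1116.91 thousand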